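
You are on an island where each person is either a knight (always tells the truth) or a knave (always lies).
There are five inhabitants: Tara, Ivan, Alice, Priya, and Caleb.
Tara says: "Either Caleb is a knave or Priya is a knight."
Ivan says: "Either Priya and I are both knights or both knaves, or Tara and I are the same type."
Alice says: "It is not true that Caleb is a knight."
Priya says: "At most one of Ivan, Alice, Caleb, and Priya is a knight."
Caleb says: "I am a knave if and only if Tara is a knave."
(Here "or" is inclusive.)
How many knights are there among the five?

3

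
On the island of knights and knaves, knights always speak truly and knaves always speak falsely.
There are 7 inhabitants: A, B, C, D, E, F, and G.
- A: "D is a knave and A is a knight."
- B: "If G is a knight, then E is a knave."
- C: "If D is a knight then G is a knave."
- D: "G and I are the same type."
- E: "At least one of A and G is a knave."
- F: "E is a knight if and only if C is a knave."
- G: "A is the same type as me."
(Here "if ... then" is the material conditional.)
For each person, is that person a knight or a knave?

A is a knight, B is a knight, C is a knight, D is a knave, E is a knave, F is a knight, and G is a knight.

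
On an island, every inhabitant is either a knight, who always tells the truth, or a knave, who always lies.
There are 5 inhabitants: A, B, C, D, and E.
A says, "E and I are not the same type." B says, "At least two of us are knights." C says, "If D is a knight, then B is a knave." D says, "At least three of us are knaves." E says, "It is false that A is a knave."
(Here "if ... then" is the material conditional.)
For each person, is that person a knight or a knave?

Knights: B and D. Knaves: A, C, and E.

Suppose A is a knight. Then A's statement "E and I are not the same type" would have to be true. Checking the 16 ways to assign the others, none is consistent with every speaker.
(For instance, with B=knight, C=knave, D=knight, E=knave, D's claim "at least three of us are knaves" comes out false where it would need to be true.)
So A must be a knave, making "E and I are not the same type" false. Taking A=knave, B=knight, C=knave, D=knight, E=knave, each remaining statement checks out:
  B (knight): "at least two of us are knights" — true. ✓
  C (knave): "if D is a knight, then B is a knave" — false. ✓
  D (knight): "at least three of us are knaves" — true. ✓
  E (knave): "it is false that A is a knave" — false. ✓
This is the unique consistent assignment.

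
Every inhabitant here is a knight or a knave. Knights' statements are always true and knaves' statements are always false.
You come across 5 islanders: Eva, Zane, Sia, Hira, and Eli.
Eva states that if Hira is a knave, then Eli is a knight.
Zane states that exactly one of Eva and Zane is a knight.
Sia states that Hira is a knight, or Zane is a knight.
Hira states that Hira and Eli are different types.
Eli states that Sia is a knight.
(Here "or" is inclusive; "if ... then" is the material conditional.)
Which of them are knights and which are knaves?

Eva is a knave, Zane is a knave, Sia is a knave, Hira is a knave, and Eli is a knave.

Suppose Eva is a knight. Then Eva's statement "if Hira is a knave, then Eli is a knight" would have to be true. Checking the 16 ways to assign the others, none is consistent with every speaker.
(For instance, with Zane=knave, Sia=knave, Hira=knave, Eli=knave, Eva's claim "if Hira is a knave, then Eli is a knight" comes out false where it would need to be true.)
So Eva must be a knave, making "if Hira is a knave, then Eli is a knight" false. Taking Eva=knave, Zane=knave, Sia=knave, Hira=knave, Eli=knave, each remaining statement checks out:
  Zane (knave): "exactly one of Eva and Zane is a knight" — false. ✓
  Sia (knave): "Hira is a knight, or Zane is a knight" — false. ✓
  Hira (knave): "Hira and Eli are different types" — false. ✓
  Eli (knave): "Sia is a knight" — false. ✓
This is the unique consistent assignment.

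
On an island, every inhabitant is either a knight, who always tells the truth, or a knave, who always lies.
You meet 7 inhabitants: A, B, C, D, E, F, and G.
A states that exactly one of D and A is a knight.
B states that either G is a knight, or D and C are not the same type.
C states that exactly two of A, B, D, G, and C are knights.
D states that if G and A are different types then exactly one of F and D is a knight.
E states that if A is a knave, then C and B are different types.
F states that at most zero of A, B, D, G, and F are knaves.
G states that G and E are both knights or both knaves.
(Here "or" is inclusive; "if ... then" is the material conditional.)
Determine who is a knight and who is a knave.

Knights: A and E. Knaves: B, C, D, F, and G.

A (knight): "exactly one of D and A is a knight" — True. ✓
As a knave, B's statement "either G is a knight, or D and C are not the same type" should be false; it is.
As a knave, C's statement "exactly two of A, B, D, G, and C are knights" should be false; it is.
Since D is a knave, "if G and A are different types then exactly one of F and D is a knight" needs to be false, which holds.
As a knight, E's statement "if A is a knave, then C and B are different types" should be True; it is.
F is a knave, and the claim "at most zero of A, B, D, G, and F are knaves" is indeed false.
G is a knave, and the claim "G and E are both knights or both knaves" is indeed false.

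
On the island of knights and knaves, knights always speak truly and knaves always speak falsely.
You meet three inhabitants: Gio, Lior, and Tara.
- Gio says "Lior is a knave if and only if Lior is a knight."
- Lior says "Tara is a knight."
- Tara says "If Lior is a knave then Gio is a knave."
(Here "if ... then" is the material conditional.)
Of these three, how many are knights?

2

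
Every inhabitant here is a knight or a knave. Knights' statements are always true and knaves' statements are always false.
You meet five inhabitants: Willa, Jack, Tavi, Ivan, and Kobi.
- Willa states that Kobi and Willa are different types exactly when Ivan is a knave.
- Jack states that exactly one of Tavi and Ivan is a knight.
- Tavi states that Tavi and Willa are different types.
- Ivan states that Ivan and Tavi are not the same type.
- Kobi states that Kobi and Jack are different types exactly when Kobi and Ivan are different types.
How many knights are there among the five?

3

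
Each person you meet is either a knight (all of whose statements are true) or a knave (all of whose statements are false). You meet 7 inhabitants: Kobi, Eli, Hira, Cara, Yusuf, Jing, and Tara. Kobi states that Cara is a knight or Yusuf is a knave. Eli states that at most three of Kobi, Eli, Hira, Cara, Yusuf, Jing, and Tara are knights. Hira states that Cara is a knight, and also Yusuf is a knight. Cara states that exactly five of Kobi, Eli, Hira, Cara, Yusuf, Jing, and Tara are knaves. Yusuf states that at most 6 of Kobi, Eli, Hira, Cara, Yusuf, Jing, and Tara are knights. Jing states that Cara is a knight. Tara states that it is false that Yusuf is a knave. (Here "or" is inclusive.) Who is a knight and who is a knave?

Knights: Eli, Yusuf, and Tara. Knaves: Kobi, Hira, Cara, and Jing.

Kobi (knave): "Cara is a knight or Yusuf is a knave" — False. ✓
Eli is a knight; "at most three of Kobi, Eli, Hira, Cara, Yusuf, Jing, and Tara are knights" is True, as required.
As a knave, Hira's statement "Cara is a knight, and also Yusuf is a knight" should be False; it is.
Since Cara is a knave, "exactly five of Kobi, Eli, Hira, Cara, Yusuf, Jing, and Tara are knaves" needs to be False, which holds.
Yusuf is a knight; "at most 6 of Kobi, Eli, Hira, Cara, Yusuf, Jing, and Tara are knights" is True, as required.
Jing is a knave; "Cara is a knight" is False, as required.
Tara is a knight, so "it is false that Yusuf is a knave" must be True — and it is.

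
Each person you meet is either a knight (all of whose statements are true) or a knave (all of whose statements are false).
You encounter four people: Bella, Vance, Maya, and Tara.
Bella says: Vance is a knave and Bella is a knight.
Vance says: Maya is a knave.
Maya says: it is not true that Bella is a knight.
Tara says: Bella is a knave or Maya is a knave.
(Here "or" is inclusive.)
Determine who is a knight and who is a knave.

Knights: Maya and Tara. Knaves: Bella and Vance.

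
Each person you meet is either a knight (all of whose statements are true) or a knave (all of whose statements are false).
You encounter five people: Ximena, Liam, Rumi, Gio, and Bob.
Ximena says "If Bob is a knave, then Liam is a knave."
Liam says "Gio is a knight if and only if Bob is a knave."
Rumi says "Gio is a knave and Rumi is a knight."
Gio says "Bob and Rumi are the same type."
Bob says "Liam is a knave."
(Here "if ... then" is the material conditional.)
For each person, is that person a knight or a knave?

Knights: Liam and Gio. Knaves: Ximena, Rumi, and Bob.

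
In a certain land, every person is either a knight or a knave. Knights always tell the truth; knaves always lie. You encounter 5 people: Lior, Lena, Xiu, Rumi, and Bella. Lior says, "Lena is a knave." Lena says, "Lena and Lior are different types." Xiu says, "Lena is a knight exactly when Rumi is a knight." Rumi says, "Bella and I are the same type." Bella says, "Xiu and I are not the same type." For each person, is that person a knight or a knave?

Knights: Lena and Bella. Knaves: Lior, Xiu, and Rumi.

Suppose Lior is a knight. Then Lior's statement "Lena is a knave" would have to be true. Checking the 16 ways to assign the others, none is consistent with every speaker.
(For instance, with Lena=knight, Xiu=knave, Rumi=knave, Bella=knight, Lior's claim "Lena is a knave" comes out false where it would need to be true.)
So Lior must be a knave, making "Lena is a knave" false. Taking Lior=knave, Lena=knight, Xiu=knave, Rumi=knave, Bella=knight, each remaining statement checks out:
  Lena (knight): "Lena and Lior are different types" — true. ✓
  Xiu (knave): "Lena is a knight exactly when Rumi is a knight" — false. ✓
  Rumi (knave): "Bella and I are the same type" — false. ✓
  Bella (knight): "Xiu and I are not the same type" — true. ✓
This is the unique consistent assignment.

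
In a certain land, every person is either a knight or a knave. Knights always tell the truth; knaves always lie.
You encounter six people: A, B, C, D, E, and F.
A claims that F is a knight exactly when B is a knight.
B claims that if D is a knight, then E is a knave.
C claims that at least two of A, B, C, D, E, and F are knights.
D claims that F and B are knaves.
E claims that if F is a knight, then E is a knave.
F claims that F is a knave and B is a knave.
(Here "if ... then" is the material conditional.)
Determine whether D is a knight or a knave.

D is a knave.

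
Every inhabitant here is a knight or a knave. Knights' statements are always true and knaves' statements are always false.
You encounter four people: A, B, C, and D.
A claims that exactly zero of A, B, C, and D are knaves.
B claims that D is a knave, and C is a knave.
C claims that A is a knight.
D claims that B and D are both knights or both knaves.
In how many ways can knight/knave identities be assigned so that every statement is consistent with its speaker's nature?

Consistent assignments:
  A=knave, B=knight, C=knave, D=knave

1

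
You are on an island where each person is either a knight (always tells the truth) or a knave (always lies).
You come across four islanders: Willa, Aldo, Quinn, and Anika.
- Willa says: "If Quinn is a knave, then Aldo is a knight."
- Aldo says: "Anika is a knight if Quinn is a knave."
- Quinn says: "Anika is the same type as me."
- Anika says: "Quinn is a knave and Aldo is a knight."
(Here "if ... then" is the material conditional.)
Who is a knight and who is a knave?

Willa is a knight, Aldo is a knight, Quinn is a knave, and Anika is a knight.

As a knight, Willa's statement "if Quinn is a knave, then Aldo is a knight" should be true; it is.
Aldo is a knight, so "Anika is a knight if Quinn is a knave" must be true — and it is.
As a knave, Quinn's statement "Anika is the same type as me" should be False; it is.
Anika is a knight, so "Quinn is a knave and Aldo is a knight" must be true — and it is.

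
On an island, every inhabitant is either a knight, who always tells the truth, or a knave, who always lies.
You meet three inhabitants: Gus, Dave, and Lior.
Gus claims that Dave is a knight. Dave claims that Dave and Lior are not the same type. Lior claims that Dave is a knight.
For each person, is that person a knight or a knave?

Gus is a knave, Dave is a knave, and Lior is a knave.

Gus is a knave, so "Dave is a knight" must be false — and it is.
Dave is a knave, so "Dave and Lior are not the same type" must be false — and it is.
Lior is a knave; "Dave is a knight" is false, as required.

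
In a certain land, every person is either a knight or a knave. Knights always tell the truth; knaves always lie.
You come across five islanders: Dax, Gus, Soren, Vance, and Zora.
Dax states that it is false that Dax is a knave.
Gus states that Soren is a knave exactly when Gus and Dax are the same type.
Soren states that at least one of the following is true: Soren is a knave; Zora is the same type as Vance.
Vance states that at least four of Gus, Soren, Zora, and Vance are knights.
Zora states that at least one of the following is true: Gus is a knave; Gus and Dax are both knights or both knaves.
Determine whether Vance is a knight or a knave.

Vance is a knave.

Consistent assignments: {Dax=knave, Gus=knight, Soren=knight, Vance=knave, Zora=knave}
In every consistent assignment, Vance is a knave.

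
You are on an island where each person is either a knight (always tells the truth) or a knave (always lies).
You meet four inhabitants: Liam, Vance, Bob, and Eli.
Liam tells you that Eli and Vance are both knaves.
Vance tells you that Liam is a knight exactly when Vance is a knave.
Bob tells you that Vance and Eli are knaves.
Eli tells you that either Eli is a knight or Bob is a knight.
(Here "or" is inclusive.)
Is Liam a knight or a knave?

Liam is a knave.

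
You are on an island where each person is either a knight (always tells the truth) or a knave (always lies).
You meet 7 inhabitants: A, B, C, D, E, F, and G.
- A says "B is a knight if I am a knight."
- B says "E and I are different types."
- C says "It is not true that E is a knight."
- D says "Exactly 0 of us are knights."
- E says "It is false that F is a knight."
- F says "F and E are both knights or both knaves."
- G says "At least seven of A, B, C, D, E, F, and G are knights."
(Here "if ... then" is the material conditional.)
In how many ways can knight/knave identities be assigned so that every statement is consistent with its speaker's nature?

0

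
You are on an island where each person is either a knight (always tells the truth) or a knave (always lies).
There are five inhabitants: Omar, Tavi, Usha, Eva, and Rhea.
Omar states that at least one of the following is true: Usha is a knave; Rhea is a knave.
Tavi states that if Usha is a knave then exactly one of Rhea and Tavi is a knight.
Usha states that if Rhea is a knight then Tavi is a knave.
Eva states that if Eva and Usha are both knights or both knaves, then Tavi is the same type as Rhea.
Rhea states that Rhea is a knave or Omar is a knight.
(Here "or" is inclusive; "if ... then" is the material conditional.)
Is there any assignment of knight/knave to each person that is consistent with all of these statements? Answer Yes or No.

No

Checking all 32 assignments, each has at least one speaker whose statement's truth value contradicts their type.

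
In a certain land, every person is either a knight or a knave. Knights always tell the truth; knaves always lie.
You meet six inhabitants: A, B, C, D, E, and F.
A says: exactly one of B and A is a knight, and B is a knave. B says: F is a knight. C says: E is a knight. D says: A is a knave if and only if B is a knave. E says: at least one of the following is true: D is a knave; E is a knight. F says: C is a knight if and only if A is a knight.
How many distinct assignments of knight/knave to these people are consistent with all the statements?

1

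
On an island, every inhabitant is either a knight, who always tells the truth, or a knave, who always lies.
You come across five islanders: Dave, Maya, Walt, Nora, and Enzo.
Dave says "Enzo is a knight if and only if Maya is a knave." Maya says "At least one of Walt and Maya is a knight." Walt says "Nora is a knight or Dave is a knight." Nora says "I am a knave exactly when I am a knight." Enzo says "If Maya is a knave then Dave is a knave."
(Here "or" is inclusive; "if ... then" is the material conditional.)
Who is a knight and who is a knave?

Dave is a knave, Maya is a knight, Walt is a knave, Nora is a knave, and Enzo is a knight.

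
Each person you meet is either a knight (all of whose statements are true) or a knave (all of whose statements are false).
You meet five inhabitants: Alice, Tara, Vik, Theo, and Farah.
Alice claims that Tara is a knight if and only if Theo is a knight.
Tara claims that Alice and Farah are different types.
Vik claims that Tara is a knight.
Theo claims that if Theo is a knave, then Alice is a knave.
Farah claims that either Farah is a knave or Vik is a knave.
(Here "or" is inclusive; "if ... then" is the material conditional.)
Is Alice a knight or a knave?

Alice is a knight.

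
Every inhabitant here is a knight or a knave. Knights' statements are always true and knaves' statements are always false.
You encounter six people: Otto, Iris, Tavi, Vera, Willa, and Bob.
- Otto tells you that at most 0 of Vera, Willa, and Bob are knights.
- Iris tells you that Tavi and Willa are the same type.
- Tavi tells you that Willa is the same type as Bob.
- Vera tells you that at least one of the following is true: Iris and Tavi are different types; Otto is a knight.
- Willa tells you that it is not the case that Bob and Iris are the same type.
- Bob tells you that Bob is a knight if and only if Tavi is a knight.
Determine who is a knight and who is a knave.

Otto is a knave, so "at most 0 of Vera, Willa, and Bob are knights" must be False — and it is.
As a knave, Iris's statement "Tavi and Willa are the same type" should be False; it is.
Since Tavi is a knight, "Willa is the same type as Bob" needs to be true, which holds.
Vera is a knight, and the claim "at least one of the following is true: Iris and Tavi are different types; Otto is a knight" is indeed true.
Willa is a knave, so "it is not the case that Bob and Iris are the same type" must be False — and it is.
Bob is a knave, so "Bob is a knight if and only if Tavi is a knight" must be False — and it is.

Otto is a knave, Iris is a knave, Tavi is a knight, Vera is a knight, Willa is a knave, and Bob is a knave.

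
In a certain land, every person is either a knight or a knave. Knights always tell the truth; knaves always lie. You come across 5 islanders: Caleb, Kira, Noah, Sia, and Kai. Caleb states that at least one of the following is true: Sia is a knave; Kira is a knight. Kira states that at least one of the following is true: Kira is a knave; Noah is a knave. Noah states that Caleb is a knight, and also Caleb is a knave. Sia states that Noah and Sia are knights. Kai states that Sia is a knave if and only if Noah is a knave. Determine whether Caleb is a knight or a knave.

Caleb is a knight.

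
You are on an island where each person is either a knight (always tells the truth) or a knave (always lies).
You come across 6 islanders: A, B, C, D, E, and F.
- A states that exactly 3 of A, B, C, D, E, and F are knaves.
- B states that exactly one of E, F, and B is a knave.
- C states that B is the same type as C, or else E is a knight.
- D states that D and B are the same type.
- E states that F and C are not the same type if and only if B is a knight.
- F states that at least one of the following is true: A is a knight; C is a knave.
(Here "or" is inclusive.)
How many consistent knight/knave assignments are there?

Consistent assignments:
  A=knave, B=knight, C=knight, D=knight, E=knight, F=knave

1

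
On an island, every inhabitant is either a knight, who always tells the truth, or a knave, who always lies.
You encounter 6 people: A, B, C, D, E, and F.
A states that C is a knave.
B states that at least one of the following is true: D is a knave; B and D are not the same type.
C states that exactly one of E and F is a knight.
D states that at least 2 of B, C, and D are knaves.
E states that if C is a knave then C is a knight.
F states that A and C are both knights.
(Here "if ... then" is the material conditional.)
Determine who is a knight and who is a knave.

A is a knave, B is a knight, C is a knight, D is a knave, E is a knight, and F is a knave.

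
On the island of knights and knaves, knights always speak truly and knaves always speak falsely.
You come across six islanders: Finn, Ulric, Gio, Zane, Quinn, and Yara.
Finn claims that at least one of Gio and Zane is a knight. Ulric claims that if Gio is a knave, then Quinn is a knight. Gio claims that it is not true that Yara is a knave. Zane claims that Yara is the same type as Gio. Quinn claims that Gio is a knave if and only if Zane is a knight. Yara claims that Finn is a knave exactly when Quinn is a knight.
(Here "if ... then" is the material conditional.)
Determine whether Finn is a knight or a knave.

Finn is a knight.

Consistent assignments: {Finn=knight, Ulric=knight, Gio=knight, Zane=knight, Quinn=knave, Yara=knight}; {Finn=knight, Ulric=knight, Gio=knave, Zane=knight, Quinn=knight, Yara=knave}
In every consistent assignment, Finn is a knight.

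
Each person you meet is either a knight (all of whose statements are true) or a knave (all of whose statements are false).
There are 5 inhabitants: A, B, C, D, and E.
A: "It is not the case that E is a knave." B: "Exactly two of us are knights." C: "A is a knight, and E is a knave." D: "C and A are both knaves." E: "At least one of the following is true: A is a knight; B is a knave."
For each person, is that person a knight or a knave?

A is a knave, so "it is not the case that E is a knave" must be False — and it is.
Since B is a knight, "exactly two of us are knights" needs to be true, which holds.
C is a knave, and the claim "A is a knight, and E is a knave" is indeed False.
Since D is a knight, "C and A are both knaves" needs to be true, which holds.
E (knave): "at least one of the following is true: A is a knight; B is a knave" — False. ✓

Knights: B and D. Knaves: A, C, and E.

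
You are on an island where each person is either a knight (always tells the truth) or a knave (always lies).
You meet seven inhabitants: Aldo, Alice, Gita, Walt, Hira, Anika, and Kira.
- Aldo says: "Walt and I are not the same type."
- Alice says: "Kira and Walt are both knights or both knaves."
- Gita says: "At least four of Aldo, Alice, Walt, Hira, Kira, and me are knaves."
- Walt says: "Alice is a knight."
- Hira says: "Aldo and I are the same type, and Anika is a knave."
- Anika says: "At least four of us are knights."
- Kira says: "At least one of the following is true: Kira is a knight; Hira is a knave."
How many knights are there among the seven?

The unique consistent assignment is Aldo=knight, Alice=knave, Gita=knave, Walt=knave, Hira=knight, Anika=knave, Kira=knight.
That has 3 knights.

3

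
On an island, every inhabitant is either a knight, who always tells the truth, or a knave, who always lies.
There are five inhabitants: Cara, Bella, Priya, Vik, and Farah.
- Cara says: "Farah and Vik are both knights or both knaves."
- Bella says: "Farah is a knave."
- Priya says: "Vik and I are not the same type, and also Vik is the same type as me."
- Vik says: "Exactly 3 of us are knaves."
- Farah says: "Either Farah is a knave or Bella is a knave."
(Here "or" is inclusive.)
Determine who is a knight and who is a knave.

Cara is a knave, Bella is a knave, Priya is a knave, Vik is a knave, and Farah is a knight.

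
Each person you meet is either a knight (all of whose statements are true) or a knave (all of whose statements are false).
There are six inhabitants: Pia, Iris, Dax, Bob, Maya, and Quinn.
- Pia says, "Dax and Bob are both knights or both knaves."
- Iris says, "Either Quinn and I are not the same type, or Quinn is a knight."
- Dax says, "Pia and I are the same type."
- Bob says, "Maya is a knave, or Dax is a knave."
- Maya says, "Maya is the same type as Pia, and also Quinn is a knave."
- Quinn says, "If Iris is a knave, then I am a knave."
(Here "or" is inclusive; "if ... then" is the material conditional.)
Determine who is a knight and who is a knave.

Pia is a knight, so "Dax and Bob are both knights or both knaves" must be true — and it is.
Iris (knight): "either Quinn and I are not the same type, or Quinn is a knight" — true. ✓
Since Dax is a knight, "Pia and I are the same type" needs to be true, which holds.
Bob (knight): "Maya is a knave, or Dax is a knave" — true. ✓
Since Maya is a knave, "Maya is the same type as Pia, and also Quinn is a knave" needs to be false, which holds.
Quinn is a knight, and the claim "if Iris is a knave, then I am a knave" is indeed true.

Pia is a knight, Iris is a knight, Dax is a knight, Bob is a knight, Maya is a knave, and Quinn is a knight.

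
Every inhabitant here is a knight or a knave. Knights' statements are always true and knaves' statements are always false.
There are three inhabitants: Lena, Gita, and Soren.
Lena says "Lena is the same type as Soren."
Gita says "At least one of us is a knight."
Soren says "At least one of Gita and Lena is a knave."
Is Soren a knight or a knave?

Soren is a knight.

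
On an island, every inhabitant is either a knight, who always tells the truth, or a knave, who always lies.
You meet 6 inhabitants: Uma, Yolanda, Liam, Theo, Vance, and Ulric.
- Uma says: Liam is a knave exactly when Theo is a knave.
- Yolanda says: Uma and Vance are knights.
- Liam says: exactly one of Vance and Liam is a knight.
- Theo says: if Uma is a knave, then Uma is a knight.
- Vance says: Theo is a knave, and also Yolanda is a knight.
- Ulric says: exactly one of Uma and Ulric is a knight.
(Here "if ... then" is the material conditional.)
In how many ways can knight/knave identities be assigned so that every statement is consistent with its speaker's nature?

2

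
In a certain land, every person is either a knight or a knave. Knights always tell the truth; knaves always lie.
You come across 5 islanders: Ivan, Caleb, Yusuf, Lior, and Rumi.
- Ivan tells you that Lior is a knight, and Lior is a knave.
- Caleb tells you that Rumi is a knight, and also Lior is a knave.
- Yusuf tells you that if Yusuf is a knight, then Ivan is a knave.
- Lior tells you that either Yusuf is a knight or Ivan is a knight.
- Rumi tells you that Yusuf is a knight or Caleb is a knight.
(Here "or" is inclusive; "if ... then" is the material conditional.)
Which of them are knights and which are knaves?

Ivan is a knave, Caleb is a knave, Yusuf is a knight, Lior is a knight, and Rumi is a knight.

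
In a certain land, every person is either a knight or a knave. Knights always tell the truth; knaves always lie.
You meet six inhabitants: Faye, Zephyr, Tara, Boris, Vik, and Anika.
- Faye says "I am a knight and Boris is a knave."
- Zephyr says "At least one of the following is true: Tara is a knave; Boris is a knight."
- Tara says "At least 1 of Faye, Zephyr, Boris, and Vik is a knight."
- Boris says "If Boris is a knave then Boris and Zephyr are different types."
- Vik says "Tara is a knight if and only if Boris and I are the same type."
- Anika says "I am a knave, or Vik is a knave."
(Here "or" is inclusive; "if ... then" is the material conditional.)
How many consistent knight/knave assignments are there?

1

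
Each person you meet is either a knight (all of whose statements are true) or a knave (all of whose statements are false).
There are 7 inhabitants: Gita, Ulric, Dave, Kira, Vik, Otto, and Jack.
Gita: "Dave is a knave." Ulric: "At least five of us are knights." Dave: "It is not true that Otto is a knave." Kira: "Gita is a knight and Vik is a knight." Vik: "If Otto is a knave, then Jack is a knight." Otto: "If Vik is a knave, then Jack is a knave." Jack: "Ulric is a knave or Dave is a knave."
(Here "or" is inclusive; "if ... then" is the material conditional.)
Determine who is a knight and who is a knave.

Gita is a knave, Ulric is a knave, Dave is a knight, Kira is a knave, Vik is a knight, Otto is a knight, and Jack is a knight.

Since Gita is a knave, "Dave is a knave" needs to be false, which holds.
Since Ulric is a knave, "at least five of us are knights" needs to be false, which holds.
Since Dave is a knight, "it is not true that Otto is a knave" needs to be true, which holds.
Kira is a knave; "Gita is a knight and Vik is a knight" is false, as required.
Vik is a knight, so "if Otto is a knave, then Jack is a knight" must be true — and it is.
Otto is a knight, and the claim "if Vik is a knave, then Jack is a knave" is indeed true.
As a knight, Jack's statement "Ulric is a knave or Dave is a knave" should be true; it is.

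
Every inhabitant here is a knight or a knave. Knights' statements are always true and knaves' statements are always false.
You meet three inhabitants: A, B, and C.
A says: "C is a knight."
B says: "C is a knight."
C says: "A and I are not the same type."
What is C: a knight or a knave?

C is a knave.

Consistent assignments: {A=knave, B=knave, C=knave}
In every consistent assignment, C is a knave.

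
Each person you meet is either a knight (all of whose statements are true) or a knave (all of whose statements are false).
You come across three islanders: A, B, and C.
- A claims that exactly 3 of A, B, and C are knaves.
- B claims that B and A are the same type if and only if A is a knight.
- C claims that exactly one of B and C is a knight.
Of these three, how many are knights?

1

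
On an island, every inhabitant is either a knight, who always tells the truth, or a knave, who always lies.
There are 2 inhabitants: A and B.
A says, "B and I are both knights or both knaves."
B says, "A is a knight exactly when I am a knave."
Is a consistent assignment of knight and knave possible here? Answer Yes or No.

Yes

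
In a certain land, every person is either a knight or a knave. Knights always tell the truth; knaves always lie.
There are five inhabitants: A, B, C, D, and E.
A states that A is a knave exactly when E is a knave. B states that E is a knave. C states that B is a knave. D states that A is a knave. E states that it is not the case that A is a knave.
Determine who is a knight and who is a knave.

Knights: A, C, and E. Knaves: B and D.

A is a knight; "A is a knave exactly when E is a knave" is true, as required.
As a knave, B's statement "E is a knave" should be false; it is.
As a knight, C's statement "B is a knave" should be true; it is.
D is a knave, and the claim "A is a knave" is indeed false.
E is a knight, so "it is not the case that A is a knave" must be true — and it is.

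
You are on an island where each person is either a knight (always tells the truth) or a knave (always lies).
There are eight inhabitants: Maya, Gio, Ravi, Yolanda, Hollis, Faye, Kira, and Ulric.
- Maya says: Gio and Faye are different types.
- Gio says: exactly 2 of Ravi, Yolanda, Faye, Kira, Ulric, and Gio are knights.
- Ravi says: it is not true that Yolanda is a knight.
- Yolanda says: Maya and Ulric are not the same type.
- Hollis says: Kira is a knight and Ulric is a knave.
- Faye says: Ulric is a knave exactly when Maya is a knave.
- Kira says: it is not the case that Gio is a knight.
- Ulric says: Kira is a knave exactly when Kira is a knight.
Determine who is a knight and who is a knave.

Knights: Maya, Gio, and Yolanda. Knaves: Ravi, Hollis, Faye, Kira, and Ulric.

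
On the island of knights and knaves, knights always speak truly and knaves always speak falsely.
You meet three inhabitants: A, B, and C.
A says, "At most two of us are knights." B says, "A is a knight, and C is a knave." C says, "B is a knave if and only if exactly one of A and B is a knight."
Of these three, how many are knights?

The unique consistent assignment is A=knight, B=knave, C=knight.
That has 2 knights.

2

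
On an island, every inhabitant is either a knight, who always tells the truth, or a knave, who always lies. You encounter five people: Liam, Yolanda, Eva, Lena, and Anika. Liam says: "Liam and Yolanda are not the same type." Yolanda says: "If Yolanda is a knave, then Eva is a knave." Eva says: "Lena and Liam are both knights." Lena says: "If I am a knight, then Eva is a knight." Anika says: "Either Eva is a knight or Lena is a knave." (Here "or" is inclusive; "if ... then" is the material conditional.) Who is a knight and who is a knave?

Knights: Liam, Eva, Lena, and Anika. Knaves: Yolanda.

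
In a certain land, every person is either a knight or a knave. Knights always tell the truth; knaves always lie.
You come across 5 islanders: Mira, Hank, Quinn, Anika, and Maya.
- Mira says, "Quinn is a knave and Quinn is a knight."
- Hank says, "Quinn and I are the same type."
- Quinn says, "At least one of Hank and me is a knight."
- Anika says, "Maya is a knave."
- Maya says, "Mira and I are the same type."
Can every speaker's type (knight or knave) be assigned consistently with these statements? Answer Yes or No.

No

Checking all 32 assignments, each has at least one speaker whose statement's truth value contradicts their type.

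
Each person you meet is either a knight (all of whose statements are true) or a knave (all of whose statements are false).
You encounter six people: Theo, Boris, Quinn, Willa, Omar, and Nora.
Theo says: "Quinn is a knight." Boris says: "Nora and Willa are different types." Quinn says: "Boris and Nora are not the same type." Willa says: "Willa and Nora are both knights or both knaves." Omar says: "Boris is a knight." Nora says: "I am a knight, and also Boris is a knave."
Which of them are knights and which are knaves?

Knights: Theo, Quinn, Willa, and Nora. Knaves: Boris and Omar.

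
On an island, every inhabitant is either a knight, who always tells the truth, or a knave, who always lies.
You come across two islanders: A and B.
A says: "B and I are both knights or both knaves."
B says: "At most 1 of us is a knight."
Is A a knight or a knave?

Consistent assignments: {A=knave, B=knight}
In every consistent assignment, A is a knave.

A is a knave.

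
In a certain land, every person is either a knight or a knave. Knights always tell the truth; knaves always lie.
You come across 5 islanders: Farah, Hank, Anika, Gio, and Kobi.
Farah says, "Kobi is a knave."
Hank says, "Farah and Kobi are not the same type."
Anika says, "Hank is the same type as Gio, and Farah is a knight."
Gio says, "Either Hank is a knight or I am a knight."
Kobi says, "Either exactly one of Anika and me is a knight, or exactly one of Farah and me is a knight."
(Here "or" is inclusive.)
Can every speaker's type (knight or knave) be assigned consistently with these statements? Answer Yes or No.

One consistent assignment: Farah=knave, Hank=knight, Anika=knave, Gio=knight, Kobi=knight.

Yes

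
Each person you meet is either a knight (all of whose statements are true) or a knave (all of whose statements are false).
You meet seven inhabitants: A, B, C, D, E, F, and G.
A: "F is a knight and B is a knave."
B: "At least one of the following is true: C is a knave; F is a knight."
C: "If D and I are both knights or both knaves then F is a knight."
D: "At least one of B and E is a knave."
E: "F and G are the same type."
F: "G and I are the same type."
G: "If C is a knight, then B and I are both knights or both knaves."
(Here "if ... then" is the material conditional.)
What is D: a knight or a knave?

D is a knave.

Consistent assignments: {A=knave, B=knight, C=knight, D=knave, E=knight, F=knight, G=knight}
In every consistent assignment, D is a knave.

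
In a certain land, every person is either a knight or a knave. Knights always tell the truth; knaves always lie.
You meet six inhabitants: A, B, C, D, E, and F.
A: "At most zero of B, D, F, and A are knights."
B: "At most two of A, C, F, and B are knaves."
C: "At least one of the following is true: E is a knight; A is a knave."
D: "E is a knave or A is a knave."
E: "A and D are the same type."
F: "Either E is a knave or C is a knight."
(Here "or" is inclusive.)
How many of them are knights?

4

The unique consistent assignment is A=knave, B=knight, C=knight, D=knight, E=knave, F=knight.
That has 4 knights.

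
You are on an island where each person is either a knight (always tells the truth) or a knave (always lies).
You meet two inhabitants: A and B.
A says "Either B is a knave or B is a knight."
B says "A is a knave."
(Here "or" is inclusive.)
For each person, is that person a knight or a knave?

A is a knight and B is a knave.

A is a knight, and the claim "either B is a knave or B is a knight" is indeed true.
B is a knave, and the claim "A is a knave" is indeed false.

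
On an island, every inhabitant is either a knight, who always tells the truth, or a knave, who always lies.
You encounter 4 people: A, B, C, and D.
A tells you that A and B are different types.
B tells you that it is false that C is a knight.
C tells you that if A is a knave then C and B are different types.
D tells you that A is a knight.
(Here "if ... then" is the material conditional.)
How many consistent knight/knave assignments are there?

2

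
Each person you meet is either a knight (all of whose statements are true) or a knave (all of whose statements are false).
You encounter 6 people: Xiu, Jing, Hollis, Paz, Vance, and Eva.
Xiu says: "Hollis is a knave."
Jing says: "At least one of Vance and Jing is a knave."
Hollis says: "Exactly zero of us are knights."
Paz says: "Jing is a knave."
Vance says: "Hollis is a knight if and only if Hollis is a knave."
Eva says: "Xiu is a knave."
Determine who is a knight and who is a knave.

Xiu is a knight, Jing is a knight, Hollis is a knave, Paz is a knave, Vance is a knave, and Eva is a knave.

Xiu is a knight, so "Hollis is a knave" must be True — and it is.
Jing is a knight, so "at least one of Vance and Jing is a knave" must be True — and it is.
Hollis is a knave; "exactly zero of us are knights" is False, as required.
As a knave, Paz's statement "Jing is a knave" should be False; it is.
Vance is a knave; "Hollis is a knight if and only if Hollis is a knave" is False, as required.
Eva is a knave, so "Xiu is a knave" must be False — and it is.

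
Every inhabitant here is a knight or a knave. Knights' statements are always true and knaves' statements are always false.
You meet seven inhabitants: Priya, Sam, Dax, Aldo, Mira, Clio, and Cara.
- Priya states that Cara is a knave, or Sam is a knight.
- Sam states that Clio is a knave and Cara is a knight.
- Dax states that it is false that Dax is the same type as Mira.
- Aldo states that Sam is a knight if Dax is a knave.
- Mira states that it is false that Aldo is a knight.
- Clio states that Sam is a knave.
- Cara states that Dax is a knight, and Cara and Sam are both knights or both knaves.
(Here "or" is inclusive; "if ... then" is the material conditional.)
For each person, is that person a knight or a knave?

Knights: Priya, Sam, Dax, Aldo, and Cara. Knaves: Mira and Clio.

Priya is a knight, and the claim "Cara is a knave, or Sam is a knight" is indeed true.
Sam (knight): "Clio is a knave and Cara is a knight" — true. ✓
As a knight, Dax's statement "it is false that Dax is the same type as Mira" should be true; it is.
Aldo is a knight, so "Sam is a knight if Dax is a knave" must be true — and it is.
As a knave, Mira's statement "it is false that Aldo is a knight" should be False; it is.
Clio is a knave; "Sam is a knave" is False, as required.
Cara is a knight, so "Dax is a knight, and Cara and Sam are both knights or both knaves" must be true — and it is.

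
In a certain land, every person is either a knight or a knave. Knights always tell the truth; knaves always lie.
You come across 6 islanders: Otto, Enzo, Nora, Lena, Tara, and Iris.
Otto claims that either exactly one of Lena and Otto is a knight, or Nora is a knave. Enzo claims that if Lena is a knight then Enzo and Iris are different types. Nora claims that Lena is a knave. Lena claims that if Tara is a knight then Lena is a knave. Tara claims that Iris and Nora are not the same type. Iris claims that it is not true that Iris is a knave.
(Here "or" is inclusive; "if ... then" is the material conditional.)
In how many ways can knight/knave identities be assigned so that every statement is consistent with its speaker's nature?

Consistent assignments:
  Otto=knight, Enzo=knight, Nora=knave, Lena=knight, Tara=knave, Iris=knave
  Otto=knight, Enzo=knave, Nora=knave, Lena=knight, Tara=knave, Iris=knave

2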